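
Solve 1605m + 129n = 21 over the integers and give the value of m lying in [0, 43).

23

Reduce mod 129: 1605m ≡ 21 (mod 129). With g = gcd(1605, 129) = 3 dividing 21, divide through: 535m ≡ 7 (mod 43).
Since gcd(535, 43) = 1, m ≡ 7·(535)⁻¹ ≡ 23 (mod 43). Smallest non-negative: 23.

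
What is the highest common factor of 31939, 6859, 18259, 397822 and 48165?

gcd(31939, 6859): 31939 = 4·6859 + 4503; 6859 = 1·4503 + 2356; 4503 = 1·2356 + 2147; 2356 = 1·2147 + 209; 2147 = 10·209 + 57; 209 = 3·57 + 38; 57 = 1·38 + 19; 38 = 2·19 + 0 → 19
gcd(19, 18259): 18259 = 961·19 + 0 → 19
gcd(19, 397822): 397822 = 20938·19 + 0 → 19
gcd(19, 48165): 48165 = 2535·19 + 0 → 19

19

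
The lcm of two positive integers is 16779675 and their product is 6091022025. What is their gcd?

363

From gcd × lcm = mn: gcd = 6091022025 / 16779675 = 363.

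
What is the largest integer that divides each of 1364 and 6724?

Euclid: 6724 = 4·1364 + 1268; 1364 = 1·1268 + 96; 1268 = 13·96 + 20; 96 = 4·20 + 16; 20 = 1·16 + 4; 16 = 4·4 + 0. Last nonzero remainder: 4.

4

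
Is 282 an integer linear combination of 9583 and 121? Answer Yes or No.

Yes

By Bézout, 9583p − 121q = 282 has integer solutions iff gcd(9583, 121) | 282.
Euclid: 9583 = 79·121 + 24; 121 = 5·24 + 1; 24 = 24·1 + 0. gcd = 1; 282 mod 1 = 0. Yes.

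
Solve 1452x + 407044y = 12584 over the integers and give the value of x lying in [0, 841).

Euclid: 407044 = 280·1452 + 484; 1452 = 3·484 + 0 → gcd = 484; 12584 = 484·26.
Back-substitution yields 1452·(-280) + 407044·(1) = 484, so one solution is x = -280·26 = -7280, y = 1·26 = 26.
Solutions in x differ by 407044/484 = 841; the one in [0, 841) is -7280 mod 841 = 289.

289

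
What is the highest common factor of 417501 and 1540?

417501 = 3³ · 7 · 47²
1540 = 2² · 5 · 7 · 11
Common: 7 = 7

7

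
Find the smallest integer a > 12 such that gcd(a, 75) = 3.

Multiples of 3 above 12: 3·5, 3·6, … . Need the cofactor coprime to 75/3 = 25.
Checking s = 5, 6, … the first with gcd(s, 25) = 1 is s = 6, giving 18.

18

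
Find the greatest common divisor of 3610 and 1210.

Euclid: 3610 = 2·1210 + 1190; 1210 = 1·1190 + 20; 1190 = 59·20 + 10; 20 = 2·10 + 0. Last nonzero remainder: 10.

10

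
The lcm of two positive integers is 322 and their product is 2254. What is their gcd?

From gcd × lcm = uv: gcd = 2254 / 322 = 7.

7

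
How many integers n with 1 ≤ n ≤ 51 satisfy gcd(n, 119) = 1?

119 = 7·17. Inclusion–exclusion on these primes:
51 − ⌊51/7⌋ − ⌊51/17⌋ + ⌊51/119⌋ = 41

41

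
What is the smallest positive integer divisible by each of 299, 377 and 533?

355511

299 = 13 · 23; 377 = 13 · 29; 533 = 13 · 41
lcm takes max exponent of each prime: 13 · 23 · 29 · 41 = 355511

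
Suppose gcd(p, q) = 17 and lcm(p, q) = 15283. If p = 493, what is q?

527

p·q = gcd·lcm = 17·15283 = 259811, so q = 259811/493 = 527.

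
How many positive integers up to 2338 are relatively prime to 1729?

1752

Prime factors of 1729: 7, 13, 19. Count integers ≤ 2338 divisible by none of them.
By inclusion–exclusion: 2338 − ⌊2338/7⌋ − ⌊2338/13⌋ − ⌊2338/19⌋ + ⌊2338/91⌋ + ⌊2338/133⌋ + ⌊2338/247⌋ − ⌊2338/1729⌋ = 1752.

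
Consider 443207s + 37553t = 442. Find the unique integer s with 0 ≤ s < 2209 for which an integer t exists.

1294

gcd(443207, 37553) = 17 (Euclid: 443207 = 11·37553 + 30124; 37553 = 1·30124 + 7429; 30124 = 4·7429 + 408; 7429 = 18·408 + 85; 408 = 4·85 + 68; 85 = 1·68 + 17; 68 = 4·17 + 0), and 17 | 442.
Extended Euclid: 443207·(-460) + 37553·(5429) = 17. Scale by 26: s₀ = -11960.
General solution s = s₀ + 2209k; reducing mod 2209 gives s = 1294 (and t = -15272).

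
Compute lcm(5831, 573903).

5831 = 7³ · 17; 573903 = 3² · 11² · 17 · 31
max exponents: 3² · 7³ · 11² · 17 · 31 = 196848729

196848729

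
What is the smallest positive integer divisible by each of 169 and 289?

48841

gcd first: 289 = 1·169 + 120; 169 = 1·120 + 49; 120 = 2·49 + 22; 49 = 2·22 + 5; 22 = 4·5 + 2; 5 = 2·2 + 1; 2 = 2·1 + 0 → gcd = 1
lcm = 169·289/gcd = 48841/1 = 48841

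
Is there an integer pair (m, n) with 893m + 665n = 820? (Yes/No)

No

gcd(893, 665): 893 = 1·665 + 228; 665 = 2·228 + 209; 228 = 1·209 + 19; 209 = 11·19 + 0 → 19
19 does not divide 820, so a solution does not exist.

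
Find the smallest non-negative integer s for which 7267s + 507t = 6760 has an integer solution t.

1

Reduce mod 507: 7267s ≡ 6760 (mod 507). With g = gcd(7267, 507) = 169 dividing 6760, divide through: 43s ≡ 40 (mod 3).
Since gcd(43, 3) = 1, s ≡ 40·(43)⁻¹ ≡ 1 (mod 3). Smallest non-negative: 1.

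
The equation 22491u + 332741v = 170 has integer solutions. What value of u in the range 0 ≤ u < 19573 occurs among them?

11658

Reduce mod 332741: 22491u ≡ 170 (mod 332741). With g = gcd(22491, 332741) = 17 dividing 170, divide through: 1323u ≡ 10 (mod 19573).
Since gcd(1323, 19573) = 1, u ≡ 10·(1323)⁻¹ ≡ 11658 (mod 19573). Smallest non-negative: 11658.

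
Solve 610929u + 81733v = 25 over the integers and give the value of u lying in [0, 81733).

30030

Reduce mod 81733: 610929u ≡ 25 (mod 81733). With g = gcd(610929, 81733) = 1 dividing 25, divide through: 610929u ≡ 25 (mod 81733).
Since gcd(610929, 81733) = 1, u ≡ 25·(610929)⁻¹ ≡ 30030 (mod 81733). Smallest non-negative: 30030.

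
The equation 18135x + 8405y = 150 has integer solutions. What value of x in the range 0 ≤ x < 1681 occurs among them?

349

Euclid: 18135 = 2·8405 + 1325; 8405 = 6·1325 + 455; 1325 = 2·455 + 415; 455 = 1·415 + 40; 415 = 10·40 + 15; 40 = 2·15 + 10; 15 = 1·10 + 5; 10 = 2·5 + 0 → gcd = 5; 150 = 5·30.
Back-substitution yields 18135·(628) + 8405·(-1355) = 5, so one solution is x = 628·30 = 18840, y = -1355·30 = -40650.
Solutions in x differ by 8405/5 = 1681; the one in [0, 1681) is 18840 mod 1681 = 349.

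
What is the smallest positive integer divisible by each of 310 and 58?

gcd first: 310 = 5·58 + 20; 58 = 2·20 + 18; 20 = 1·18 + 2; 18 = 9·2 + 0 → gcd = 2
lcm = 310·58/gcd = 17980/2 = 8990

8990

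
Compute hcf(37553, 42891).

37553 = 17 · 47²
42891 = 3 · 17 · 29²
Common: 17 = 17

17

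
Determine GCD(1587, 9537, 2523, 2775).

3

gcd(1587, 9537): 9537 = 6·1587 + 15; 1587 = 105·15 + 12; 15 = 1·12 + 3; 12 = 4·3 + 0 → 3
gcd(3, 2523): 2523 = 841·3 + 0 → 3
gcd(3, 2775): 2775 = 925·3 + 0 → 3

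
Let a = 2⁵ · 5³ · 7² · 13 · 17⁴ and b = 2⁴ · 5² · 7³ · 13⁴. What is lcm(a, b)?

3272828181532000

max exponent per prime: 2⁵ · 5³ · 7³ · 13⁴ · 17⁴ = 3272828181532000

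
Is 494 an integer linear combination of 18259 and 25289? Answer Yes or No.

gcd(18259, 25289): 25289 = 1·18259 + 7030; 18259 = 2·7030 + 4199; 7030 = 1·4199 + 2831; 4199 = 1·2831 + 1368; 2831 = 2·1368 + 95; 1368 = 14·95 + 38; 95 = 2·38 + 19; 38 = 2·19 + 0 → 19
19 divides 494, so a solution exists.

Yes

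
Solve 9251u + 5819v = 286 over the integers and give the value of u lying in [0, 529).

Euclid: 9251 = 1·5819 + 3432; 5819 = 1·3432 + 2387; 3432 = 1·2387 + 1045; 2387 = 2·1045 + 297; 1045 = 3·297 + 154; 297 = 1·154 + 143; 154 = 1·143 + 11; 143 = 13·11 + 0 → gcd = 11; 286 = 11·26.
Back-substitution yields 9251·(39) + 5819·(-62) = 11, so one solution is u = 39·26 = 1014, v = -62·26 = -1612.
Solutions in u differ by 5819/11 = 529; the one in [0, 529) is 1014 mod 529 = 485.

485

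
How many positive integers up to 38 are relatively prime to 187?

187 = 11·17. Inclusion–exclusion on these primes:
38 − ⌊38/11⌋ − ⌊38/17⌋ + ⌊38/187⌋ = 33

33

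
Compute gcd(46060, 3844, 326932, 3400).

gcd(46060, 3844): 46060 = 11·3844 + 3776; 3844 = 1·3776 + 68; 3776 = 55·68 + 36; 68 = 1·36 + 32; 36 = 1·32 + 4; 32 = 8·4 + 0 → 4
gcd(4, 326932): 326932 = 81733·4 + 0 → 4
gcd(4, 3400): 3400 = 850·4 + 0 → 4

4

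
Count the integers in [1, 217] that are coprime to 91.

91 = 7·13. Inclusion–exclusion on these primes:
217 − ⌊217/7⌋ − ⌊217/13⌋ + ⌊217/91⌋ = 172

172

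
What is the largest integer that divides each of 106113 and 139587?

21

106113 = 3 · 7 · 31 · 163
139587 = 3 · 7 · 17² · 23
Common: 3 · 7 = 21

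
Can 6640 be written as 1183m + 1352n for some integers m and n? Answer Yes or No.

By Bézout, 1183m + 1352n = 6640 has integer solutions iff gcd(1183, 1352) | 6640.
Euclid: 1352 = 1·1183 + 169; 1183 = 7·169 + 0. gcd = 169; 6640 mod 169 = 49. No.

No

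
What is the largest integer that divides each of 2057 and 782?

17

2057 = 11² · 17
782 = 2 · 17 · 23
Common: 17 = 17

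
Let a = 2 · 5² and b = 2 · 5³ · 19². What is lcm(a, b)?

90250

max exponent per prime: 2 · 5³ · 19² = 90250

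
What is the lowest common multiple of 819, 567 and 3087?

361179

lcm(819, 567) = 819·567/gcd = 464373/63 = 7371
lcm(7371, 3087) = 7371·3087/gcd = 22754277/63 = 361179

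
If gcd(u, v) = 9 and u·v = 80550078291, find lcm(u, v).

8950008699

Since gcd(u,v)·lcm(u,v) = uv, lcm = 80550078291/9 = 8950008699.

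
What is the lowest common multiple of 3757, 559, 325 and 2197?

lcm(3757, 559) = 3757·559/gcd = 2100163/13 = 161551
lcm(161551, 325) = 161551·325/gcd = 52504075/13 = 4038775
lcm(4038775, 2197) = 4038775·2197/gcd = 8873188675/13 = 682552975

682552975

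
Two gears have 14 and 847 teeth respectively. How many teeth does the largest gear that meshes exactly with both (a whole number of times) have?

7

14 = 2 · 7
847 = 7 · 11²
Common: 7 = 7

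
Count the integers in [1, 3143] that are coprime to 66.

66 = 2·3·11. Inclusion–exclusion on these primes:
3143 − ⌊3143/2⌋ − ⌊3143/3⌋ − ⌊3143/11⌋ + ⌊3143/6⌋ + ⌊3143/22⌋ + ⌊3143/33⌋ − ⌊3143/66⌋ = 953

953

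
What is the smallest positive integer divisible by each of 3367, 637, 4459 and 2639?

3367 = 7 · 13 · 37; 637 = 7² · 13; 4459 = 7³ · 13; 2639 = 7 · 13 · 29
lcm takes max exponent of each prime: 7³ · 13 · 29 · 37 = 4784507

4784507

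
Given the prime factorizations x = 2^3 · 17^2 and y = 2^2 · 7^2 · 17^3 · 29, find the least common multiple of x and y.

55850984

max exponent per prime: 2^3 · 7^2 · 17^3 · 29 = 55850984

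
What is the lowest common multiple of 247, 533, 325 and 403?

lcm(247, 533) = 247·533/gcd = 131651/13 = 10127
lcm(10127, 325) = 10127·325/gcd = 3291275/13 = 253175
lcm(253175, 403) = 253175·403/gcd = 102029525/13 = 7848425

7848425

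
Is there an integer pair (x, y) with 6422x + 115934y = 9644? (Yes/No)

No

gcd(6422, 115934): 115934 = 18·6422 + 338; 6422 = 19·338 + 0 → 338
338 does not divide 9644, so a solution does not exist.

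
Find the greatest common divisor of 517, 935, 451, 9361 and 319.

gcd(517, 935): 935 = 1·517 + 418; 517 = 1·418 + 99; 418 = 4·99 + 22; 99 = 4·22 + 11; 22 = 2·11 + 0 → 11
gcd(11, 451): 451 = 41·11 + 0 → 11
gcd(11, 9361): 9361 = 851·11 + 0 → 11
gcd(11, 319): 319 = 29·11 + 0 → 11

11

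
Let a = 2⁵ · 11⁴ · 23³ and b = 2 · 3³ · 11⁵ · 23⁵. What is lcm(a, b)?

895604667689952

max exponent per prime: 2⁵ · 3³ · 11⁵ · 23⁵ = 895604667689952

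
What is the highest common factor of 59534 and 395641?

59534 = 2 · 17² · 103
395641 = 17² · 37²
Common: 17² = 289

289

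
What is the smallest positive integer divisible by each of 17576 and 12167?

gcd first: 17576 = 1·12167 + 5409; 12167 = 2·5409 + 1349; 5409 = 4·1349 + 13; 1349 = 103·13 + 10; 13 = 1·10 + 3; 10 = 3·3 + 1; 3 = 3·1 + 0 → gcd = 1
lcm = 17576·12167/gcd = 213847192/1 = 213847192

213847192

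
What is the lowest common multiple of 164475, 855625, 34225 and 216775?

164475 = 3² · 5² · 17 · 43; 855625 = 5⁴ · 37²; 34225 = 5² · 37²; 216775 = 5² · 13 · 23 · 29
lcm takes max exponent of each prime: 3² · 5⁴ · 13 · 17 · 23 · 29 · 37² · 43 = 48810419263125

48810419263125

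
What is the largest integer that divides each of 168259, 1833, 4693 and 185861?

168259 = 7 · 13 · 43²; 1833 = 3 · 13 · 47; 4693 = 13 · 19²; 185861 = 13 · 17 · 29²
gcd takes min exponent of each prime: 13 = 13

13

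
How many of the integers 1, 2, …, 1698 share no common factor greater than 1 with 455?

455 = 5·7·13. Inclusion–exclusion on these primes:
1698 − ⌊1698/5⌋ − ⌊1698/7⌋ − ⌊1698/13⌋ + ⌊1698/35⌋ + ⌊1698/65⌋ + ⌊1698/91⌋ − ⌊1698/455⌋ = 1076

1076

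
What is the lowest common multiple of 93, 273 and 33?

lcm(93, 273) = 93·273/gcd = 25389/3 = 8463
lcm(8463, 33) = 8463·33/gcd = 279279/3 = 93093

93093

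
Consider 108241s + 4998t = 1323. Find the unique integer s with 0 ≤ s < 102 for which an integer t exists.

gcd(108241, 4998) = 49 (Euclid: 108241 = 21·4998 + 3283; 4998 = 1·3283 + 1715; 3283 = 1·1715 + 1568; 1715 = 1·1568 + 147; 1568 = 10·147 + 98; 147 = 1·98 + 49; 98 = 2·49 + 0), and 49 | 1323.
Extended Euclid: 108241·(-35) + 4998·(758) = 49. Scale by 27: s₀ = -945.
General solution s = s₀ + 102k; reducing mod 102 gives s = 75 (and t = -1624).

75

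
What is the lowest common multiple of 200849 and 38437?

gcd first: 200849 = 5·38437 + 8664; 38437 = 4·8664 + 3781; 8664 = 2·3781 + 1102; 3781 = 3·1102 + 475; 1102 = 2·475 + 152; 475 = 3·152 + 19; 152 = 8·19 + 0 → gcd = 19
lcm = 200849·38437/gcd = 7720033013/19 = 406317527

406317527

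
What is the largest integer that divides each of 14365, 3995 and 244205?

85

gcd(14365, 3995): 14365 = 3·3995 + 2380; 3995 = 1·2380 + 1615; 2380 = 1·1615 + 765; 1615 = 2·765 + 85; 765 = 9·85 + 0 → 85
gcd(85, 244205): 244205 = 2873·85 + 0 → 85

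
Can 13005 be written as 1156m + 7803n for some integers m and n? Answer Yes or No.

By Bézout, 1156m + 7803n = 13005 has integer solutions iff gcd(1156, 7803) | 13005.
Euclid: 7803 = 6·1156 + 867; 1156 = 1·867 + 289; 867 = 3·289 + 0. gcd = 289; 13005 mod 289 = 0. Yes.

Yes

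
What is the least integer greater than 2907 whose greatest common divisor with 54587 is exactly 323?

3230

gcd(m, 54587) = 323 forces 323 | m; write m = 323s. Then gcd(323s, 323·169) = 323·gcd(s, 169), so need gcd(s, 169) = 1.
323s > 2907 gives s ≥ 10. The least s ≥ 10 coprime to 169 is 10, so m = 323·10 = 3230.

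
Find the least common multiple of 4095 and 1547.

69615

4095 = 3² · 5 · 7 · 13; 1547 = 7 · 13 · 17
max exponents: 3² · 5 · 7 · 13 · 17 = 69615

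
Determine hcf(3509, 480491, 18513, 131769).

gcd(3509, 480491): 480491 = 136·3509 + 3267; 3509 = 1·3267 + 242; 3267 = 13·242 + 121; 242 = 2·121 + 0 → 121
gcd(121, 18513): 18513 = 153·121 + 0 → 121
gcd(121, 131769): 131769 = 1089·121 + 0 → 121

121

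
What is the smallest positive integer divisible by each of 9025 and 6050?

gcd first: 9025 = 1·6050 + 2975; 6050 = 2·2975 + 100; 2975 = 29·100 + 75; 100 = 1·75 + 25; 75 = 3·25 + 0 → gcd = 25
lcm = 9025·6050/gcd = 54601250/25 = 2184050

2184050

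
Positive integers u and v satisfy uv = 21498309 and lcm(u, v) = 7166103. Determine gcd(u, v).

3

From gcd × lcm = uv: gcd = 21498309 / 7166103 = 3.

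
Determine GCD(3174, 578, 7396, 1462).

gcd(3174, 578): 3174 = 5·578 + 284; 578 = 2·284 + 10; 284 = 28·10 + 4; 10 = 2·4 + 2; 4 = 2·2 + 0 → 2
gcd(2, 7396): 7396 = 3698·2 + 0 → 2
gcd(2, 1462): 1462 = 731·2 + 0 → 2

2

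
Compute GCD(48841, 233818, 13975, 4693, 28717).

13

gcd(48841, 233818): 233818 = 4·48841 + 38454; 48841 = 1·38454 + 10387; 38454 = 3·10387 + 7293; 10387 = 1·7293 + 3094; 7293 = 2·3094 + 1105; 3094 = 2·1105 + 884; 1105 = 1·884 + 221; 884 = 4·221 + 0 → 221
gcd(221, 13975): 13975 = 63·221 + 52; 221 = 4·52 + 13; 52 = 4·13 + 0 → 13
gcd(13, 4693): 4693 = 361·13 + 0 → 13
gcd(13, 28717): 28717 = 2209·13 + 0 → 13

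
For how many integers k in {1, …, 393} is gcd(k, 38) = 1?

187

Prime factors of 38: 2, 19. Count integers ≤ 393 divisible by none of them.
By inclusion–exclusion: 393 − ⌊393/2⌋ − ⌊393/19⌋ + ⌊393/38⌋ = 187.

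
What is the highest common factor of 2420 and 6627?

Euclid: 6627 = 2·2420 + 1787; 2420 = 1·1787 + 633; 1787 = 2·633 + 521; 633 = 1·521 + 112; 521 = 4·112 + 73; 112 = 1·73 + 39; 73 = 1·39 + 34; 39 = 1·34 + 5; 34 = 6·5 + 4; 5 = 1·4 + 1; 4 = 4·1 + 0. Last nonzero remainder: 1.

1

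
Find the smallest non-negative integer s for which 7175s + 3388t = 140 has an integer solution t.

Reduce mod 3388: 7175s ≡ 140 (mod 3388). With g = gcd(7175, 3388) = 7 dividing 140, divide through: 1025s ≡ 20 (mod 484).
Since gcd(1025, 484) = 1, s ≡ 20·(1025)⁻¹ ≡ 340 (mod 484). Smallest non-negative: 340.

340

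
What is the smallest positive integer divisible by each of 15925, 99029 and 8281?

418397525

15925 = 5² · 7² · 13; 99029 = 7² · 43 · 47; 8281 = 7² · 13²
lcm takes max exponent of each prime: 5² · 7² · 13² · 43 · 47 = 418397525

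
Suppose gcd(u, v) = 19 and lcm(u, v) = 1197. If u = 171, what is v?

Using uv = gcd(u,v)·lcm(u,v) = 19·1197 = 22743, we get v = 22743/171 = 133.

133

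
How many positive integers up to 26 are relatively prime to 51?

17

51 = 3·17. Inclusion–exclusion on these primes:
26 − ⌊26/3⌋ − ⌊26/17⌋ + ⌊26/51⌋ = 17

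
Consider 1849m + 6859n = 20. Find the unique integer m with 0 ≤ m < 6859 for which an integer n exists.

gcd(1849, 6859) = 1 (Euclid: 6859 = 3·1849 + 1312; 1849 = 1·1312 + 537; 1312 = 2·537 + 238; 537 = 2·238 + 61; 238 = 3·61 + 55; 61 = 1·55 + 6; 55 = 9·6 + 1; 6 = 6·1 + 0), and 1 | 20.
Extended Euclid: 1849·(-1124) + 6859·(303) = 1. Scale by 20: m₀ = -22480.
General solution m = m₀ + 6859t; reducing mod 6859 gives m = 4956 (and n = -1336).

4956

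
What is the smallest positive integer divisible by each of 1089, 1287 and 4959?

7800507

lcm(1089, 1287) = 1089·1287/gcd = 1401543/99 = 14157
lcm(14157, 4959) = 14157·4959/gcd = 70204563/9 = 7800507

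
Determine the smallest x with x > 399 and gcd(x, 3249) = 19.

3249 = 19·171. Any x with gcd(x, 3249) = 19 is a multiple of 19, say 19s, with s coprime to 171.
Need s > 399/19, so s ≥ 22. First s ≥ 22 with gcd(s, 171) = 1 is s = 22. Thus x = 19·22 = 418.

418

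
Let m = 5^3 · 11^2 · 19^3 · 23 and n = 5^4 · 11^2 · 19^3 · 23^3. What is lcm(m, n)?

max exponent per prime: 5^4 · 11^2 · 19^3 · 23^3 = 6311167383125

6311167383125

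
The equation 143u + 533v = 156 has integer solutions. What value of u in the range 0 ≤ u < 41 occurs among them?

gcd(143, 533) = 13 (Euclid: 533 = 3·143 + 104; 143 = 1·104 + 39; 104 = 2·39 + 26; 39 = 1·26 + 13; 26 = 2·13 + 0), and 13 | 156.
Extended Euclid: 143·(15) + 533·(-4) = 13. Scale by 12: u₀ = 180.
General solution u = u₀ + 41t; reducing mod 41 gives u = 16 (and v = -4).

16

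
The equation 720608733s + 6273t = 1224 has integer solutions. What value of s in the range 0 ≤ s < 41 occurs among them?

gcd(720608733, 6273) = 153 (Euclid: 720608733 = 114874·6273 + 4131; 6273 = 1·4131 + 2142; 4131 = 1·2142 + 1989; 2142 = 1·1989 + 153; 1989 = 13·153 + 0), and 153 | 1224.
Extended Euclid: 720608733·(-3) + 6273·(344624) = 153. Scale by 8: s₀ = -24.
General solution s = s₀ + 41k; reducing mod 41 gives s = 17 (and t = -1952869).

17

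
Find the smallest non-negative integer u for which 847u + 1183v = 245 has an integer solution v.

gcd(847, 1183) = 7 (Euclid: 1183 = 1·847 + 336; 847 = 2·336 + 175; 336 = 1·175 + 161; 175 = 1·161 + 14; 161 = 11·14 + 7; 14 = 2·7 + 0), and 7 | 245.
Extended Euclid: 847·(-81) + 1183·(58) = 7. Scale by 35: u₀ = -2835.
General solution u = u₀ + 169t; reducing mod 169 gives u = 38 (and v = -27).

38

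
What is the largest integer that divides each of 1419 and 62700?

Euclid: 62700 = 44·1419 + 264; 1419 = 5·264 + 99; 264 = 2·99 + 66; 99 = 1·66 + 33; 66 = 2·33 + 0. Last nonzero remainder: 33.

33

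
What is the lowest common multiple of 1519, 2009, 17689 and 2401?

1101653231

lcm(1519, 2009) = 1519·2009/gcd = 3051671/49 = 62279
lcm(62279, 17689) = 62279·17689/gcd = 1101653231/49 = 22482719
lcm(22482719, 2401) = 22482719·2401/gcd = 53981008319/49 = 1101653231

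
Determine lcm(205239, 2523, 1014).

205239 = 3 · 37 · 43²; 2523 = 3 · 29²; 1014 = 2 · 3 · 13²
lcm takes max exponent of each prime: 2 · 3 · 13² · 29² · 37 · 43² = 58340827662

58340827662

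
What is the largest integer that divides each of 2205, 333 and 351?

2205 = 3² · 5 · 7²; 333 = 3² · 37; 351 = 3³ · 13
gcd takes min exponent of each prime: 3² = 9

9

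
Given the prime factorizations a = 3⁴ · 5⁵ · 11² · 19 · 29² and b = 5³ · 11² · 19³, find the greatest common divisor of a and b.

min exponent per shared prime: 5³ · 11² · 19 = 287375

287375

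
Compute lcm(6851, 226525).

7022275

gcd first: 226525 = 33·6851 + 442; 6851 = 15·442 + 221; 442 = 2·221 + 0 → gcd = 221
lcm = 6851·226525/gcd = 1551922775/221 = 7022275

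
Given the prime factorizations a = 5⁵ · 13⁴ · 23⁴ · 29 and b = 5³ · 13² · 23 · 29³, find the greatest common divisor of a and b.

14090375

min exponent per shared prime: 5³ · 13² · 23 · 29 = 14090375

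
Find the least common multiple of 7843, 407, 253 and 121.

7843 = 11 · 23 · 31; 407 = 11 · 37; 253 = 11 · 23; 121 = 11²
lcm takes max exponent of each prime: 11² · 23 · 31 · 37 = 3192101

3192101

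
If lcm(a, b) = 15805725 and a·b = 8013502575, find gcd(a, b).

507

gcd·lcm = product, so gcd = 8013502575/15805725 = 507.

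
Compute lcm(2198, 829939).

2198 = 2 · 7 · 157; 829939 = 11² · 19³
max exponents: 2 · 7 · 11² · 19³ · 157 = 1824205922

1824205922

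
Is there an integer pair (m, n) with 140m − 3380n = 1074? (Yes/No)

gcd(140, 3380): 3380 = 24·140 + 20; 140 = 7·20 + 0 → 20
20 does not divide 1074, so a solution does not exist.

No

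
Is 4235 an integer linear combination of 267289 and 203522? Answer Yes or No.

By Bézout, 267289m − 203522n = 4235 has integer solutions iff gcd(267289, 203522) | 4235.
Euclid: 267289 = 1·203522 + 63767; 203522 = 3·63767 + 12221; 63767 = 5·12221 + 2662; 12221 = 4·2662 + 1573; 2662 = 1·1573 + 1089; 1573 = 1·1089 + 484; 1089 = 2·484 + 121; 484 = 4·121 + 0. gcd = 121; 4235 mod 121 = 0. Yes.

Yes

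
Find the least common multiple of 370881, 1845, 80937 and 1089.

82732930922565

370881 = 3² · 7² · 29²; 1845 = 3² · 5 · 41; 80937 = 3² · 17 · 23²; 1089 = 3² · 11²
lcm takes max exponent of each prime: 3² · 5 · 7² · 11² · 17 · 23² · 29² · 41 = 82732930922565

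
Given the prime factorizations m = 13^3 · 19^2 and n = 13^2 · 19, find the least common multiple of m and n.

max exponent per prime: 13^3 · 19^2 = 793117

793117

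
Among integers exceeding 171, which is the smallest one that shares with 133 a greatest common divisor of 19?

Multiples of 19 above 171: 19·10, 19·11, … . Need the cofactor coprime to 133/19 = 7.
Checking s = 10, 11, … the first with gcd(s, 7) = 1 is s = 10, giving 190.

190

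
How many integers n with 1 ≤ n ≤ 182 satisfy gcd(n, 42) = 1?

Prime factors of 42: 2, 3, 7. Count integers ≤ 182 divisible by none of them.
By inclusion–exclusion: 182 − ⌊182/2⌋ − ⌊182/3⌋ − ⌊182/7⌋ + ⌊182/6⌋ + ⌊182/14⌋ + ⌊182/21⌋ − ⌊182/42⌋ = 52.

52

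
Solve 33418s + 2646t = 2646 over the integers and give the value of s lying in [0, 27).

0

gcd(33418, 2646) = 98 (Euclid: 33418 = 12·2646 + 1666; 2646 = 1·1666 + 980; 1666 = 1·980 + 686; 980 = 1·686 + 294; 686 = 2·294 + 98; 294 = 3·98 + 0), and 98 | 2646.
Extended Euclid: 33418·(8) + 2646·(-101) = 98. Scale by 27: s₀ = 216.
General solution s = s₀ + 27k; reducing mod 27 gives s = 0 (and t = 1).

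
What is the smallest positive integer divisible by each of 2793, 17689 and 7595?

2793 = 3 · 7² · 19; 17689 = 7² · 19²; 7595 = 5 · 7² · 31
lcm takes max exponent of each prime: 3 · 5 · 7² · 19² · 31 = 8225385

8225385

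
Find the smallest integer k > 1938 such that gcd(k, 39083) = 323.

39083 = 323·121. Any k with gcd(k, 39083) = 323 is a multiple of 323, say 323s, with s coprime to 121.
Need s > 1938/323, so s ≥ 7. First s ≥ 7 with gcd(s, 121) = 1 is s = 7. Thus k = 323·7 = 2261.

2261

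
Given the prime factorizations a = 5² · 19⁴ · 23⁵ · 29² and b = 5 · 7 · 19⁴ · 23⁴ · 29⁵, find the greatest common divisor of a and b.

min exponent per shared prime: 5 · 19⁴ · 23⁴ · 29² = 153352813431005

153352813431005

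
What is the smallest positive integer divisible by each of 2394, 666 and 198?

lcm(2394, 666) = 2394·666/gcd = 1594404/18 = 88578
lcm(88578, 198) = 88578·198/gcd = 17538444/18 = 974358

974358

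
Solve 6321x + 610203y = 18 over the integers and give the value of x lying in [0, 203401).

84855

Euclid: 610203 = 96·6321 + 3387; 6321 = 1·3387 + 2934; 3387 = 1·2934 + 453; 2934 = 6·453 + 216; 453 = 2·216 + 21; 216 = 10·21 + 6; 21 = 3·6 + 3; 6 = 2·3 + 0 → gcd = 3; 18 = 3·6.
Back-substitution yields 6321·(-87558) + 610203·(907) = 3, so one solution is x = -87558·6 = -525348, y = 907·6 = 5442.
Solutions in x differ by 610203/3 = 203401; the one in [0, 203401) is -525348 mod 203401 = 84855.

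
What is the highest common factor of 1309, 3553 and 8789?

gcd(1309, 3553): 3553 = 2·1309 + 935; 1309 = 1·935 + 374; 935 = 2·374 + 187; 374 = 2·187 + 0 → 187
gcd(187, 8789): 8789 = 47·187 + 0 → 187

187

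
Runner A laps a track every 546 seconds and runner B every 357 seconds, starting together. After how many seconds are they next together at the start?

9282

546 = 2 · 3 · 7 · 13; 357 = 3 · 7 · 17
max exponents: 2 · 3 · 7 · 13 · 17 = 9282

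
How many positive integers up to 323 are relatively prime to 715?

715 = 5·11·13. Inclusion–exclusion on these primes:
323 − ⌊323/5⌋ − ⌊323/11⌋ − ⌊323/13⌋ + ⌊323/55⌋ + ⌊323/65⌋ + ⌊323/143⌋ − ⌊323/715⌋ = 217

217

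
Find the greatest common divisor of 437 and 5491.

Euclid: 5491 = 12·437 + 247; 437 = 1·247 + 190; 247 = 1·190 + 57; 190 = 3·57 + 19; 57 = 3·19 + 0. Last nonzero remainder: 19.

19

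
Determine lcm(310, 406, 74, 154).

25612510

lcm(310, 406) = 310·406/gcd = 125860/2 = 62930
lcm(62930, 74) = 62930·74/gcd = 4656820/2 = 2328410
lcm(2328410, 154) = 2328410·154/gcd = 358575140/14 = 25612510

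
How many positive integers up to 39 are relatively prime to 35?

28

Prime factors of 35: 5, 7. Count integers ≤ 39 divisible by none of them.
By inclusion–exclusion: 39 − ⌊39/5⌋ − ⌊39/7⌋ + ⌊39/35⌋ = 28.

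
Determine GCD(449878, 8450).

338

449878 = 2 · 11³ · 13²
8450 = 2 · 5² · 13²
Common: 2 · 13² = 338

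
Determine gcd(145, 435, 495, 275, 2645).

5

145 = 5 · 29; 435 = 3 · 5 · 29; 495 = 3² · 5 · 11; 275 = 5² · 11; 2645 = 5 · 23²
gcd takes min exponent of each prime: 5 = 5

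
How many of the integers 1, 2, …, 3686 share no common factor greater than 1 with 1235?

2578

Prime factors of 1235: 5, 13, 19. Count integers ≤ 3686 divisible by none of them.
By inclusion–exclusion: 3686 − ⌊3686/5⌋ − ⌊3686/13⌋ − ⌊3686/19⌋ + ⌊3686/65⌋ + ⌊3686/95⌋ + ⌊3686/247⌋ − ⌊3686/1235⌋ = 2578.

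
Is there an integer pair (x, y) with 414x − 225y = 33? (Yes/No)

By Bézout, 414x − 225y = 33 has integer solutions iff gcd(414, 225) | 33.
Euclid: 414 = 1·225 + 189; 225 = 1·189 + 36; 189 = 5·36 + 9; 36 = 4·9 + 0. gcd = 9; 33 mod 9 = 6. No.

No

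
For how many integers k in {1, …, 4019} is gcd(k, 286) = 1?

286 = 2·11·13. Inclusion–exclusion on these primes:
4019 − ⌊4019/2⌋ − ⌊4019/11⌋ − ⌊4019/13⌋ + ⌊4019/22⌋ + ⌊4019/26⌋ + ⌊4019/143⌋ − ⌊4019/286⌋ = 1686

1686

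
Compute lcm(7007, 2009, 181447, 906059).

43616774201

lcm(7007, 2009) = 7007·2009/gcd = 14077063/49 = 287287
lcm(287287, 181447) = 287287·181447/gcd = 52127364289/49 = 1063823761
lcm(1063823761, 906059) = 1063823761·906059/gcd = 963887093067899/22099 = 43616774201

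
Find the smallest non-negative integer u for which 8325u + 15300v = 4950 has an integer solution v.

30

Reduce mod 15300: 8325u ≡ 4950 (mod 15300). With g = gcd(8325, 15300) = 225 dividing 4950, divide through: 37u ≡ 22 (mod 68).
Since gcd(37, 68) = 1, u ≡ 22·(37)⁻¹ ≡ 30 (mod 68). Smallest non-negative: 30.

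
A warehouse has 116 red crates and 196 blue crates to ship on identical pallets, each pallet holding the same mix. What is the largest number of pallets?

4

Euclid: 196 = 1·116 + 80; 116 = 1·80 + 36; 80 = 2·36 + 8; 36 = 4·8 + 4; 8 = 2·4 + 0. Last nonzero remainder: 4.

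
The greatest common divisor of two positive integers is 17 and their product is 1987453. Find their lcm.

116909

gcd·lcm = product, so lcm = 1987453/17 = 116909.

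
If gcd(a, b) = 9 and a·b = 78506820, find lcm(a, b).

8722980

gcd·lcm = product, so lcm = 78506820/9 = 8722980.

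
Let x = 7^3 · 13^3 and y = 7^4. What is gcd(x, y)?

min exponent per shared prime: 7^3 = 343

343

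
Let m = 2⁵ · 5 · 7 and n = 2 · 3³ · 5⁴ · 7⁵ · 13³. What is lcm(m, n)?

19939488660000

max exponent per prime: 2⁵ · 3³ · 5⁴ · 7⁵ · 13³ = 19939488660000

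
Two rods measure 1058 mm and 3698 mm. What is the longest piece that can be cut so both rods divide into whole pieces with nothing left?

Euclid: 3698 = 3·1058 + 524; 1058 = 2·524 + 10; 524 = 52·10 + 4; 10 = 2·4 + 2; 4 = 2·2 + 0. Last nonzero remainder: 2.

2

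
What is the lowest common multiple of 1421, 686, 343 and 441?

1421 = 7² · 29; 686 = 2 · 7³; 343 = 7³; 441 = 3² · 7²
lcm takes max exponent of each prime: 2 · 3² · 7³ · 29 = 179046

179046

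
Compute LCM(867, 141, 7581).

867 = 3 · 17²; 141 = 3 · 47; 7581 = 3 · 7 · 19²
lcm takes max exponent of each prime: 3 · 7 · 17² · 19² · 47 = 102972723

102972723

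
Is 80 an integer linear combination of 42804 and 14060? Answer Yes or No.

Yes

gcd(42804, 14060): 42804 = 3·14060 + 624; 14060 = 22·624 + 332; 624 = 1·332 + 292; 332 = 1·292 + 40; 292 = 7·40 + 12; 40 = 3·12 + 4; 12 = 3·4 + 0 → 4
4 divides 80, so a solution exists.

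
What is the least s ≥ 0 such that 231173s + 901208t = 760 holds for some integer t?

Euclid: 901208 = 3·231173 + 207689; 231173 = 1·207689 + 23484; 207689 = 8·23484 + 19817; 23484 = 1·19817 + 3667; 19817 = 5·3667 + 1482; 3667 = 2·1482 + 703; 1482 = 2·703 + 76; 703 = 9·76 + 19; 76 = 4·19 + 0 → gcd = 19; 760 = 19·40.
Back-substitution yields 231173·(11551) + 901208·(-2963) = 19, so one solution is s = 11551·40 = 462040, t = -2963·40 = -118520.
Solutions in s differ by 901208/19 = 47432; the one in [0, 47432) is 462040 mod 47432 = 35152.

35152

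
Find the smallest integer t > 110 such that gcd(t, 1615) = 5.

115

1615 = 5·323. Any t with gcd(t, 1615) = 5 is a multiple of 5, say 5s, with s coprime to 323.
Need s > 110/5, so s ≥ 23. First s ≥ 23 with gcd(s, 323) = 1 is s = 23. Thus t = 5·23 = 115.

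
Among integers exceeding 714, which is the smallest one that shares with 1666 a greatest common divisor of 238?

952

gcd(x, 1666) = 238 forces 238 | x; write x = 238s. Then gcd(238s, 238·7) = 238·gcd(s, 7), so need gcd(s, 7) = 1.
238s > 714 gives s ≥ 4. The least s ≥ 4 coprime to 7 is 4, so x = 238·4 = 952.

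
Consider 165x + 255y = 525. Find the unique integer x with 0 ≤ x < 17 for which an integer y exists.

Reduce mod 255: 165x ≡ 525 (mod 255). With g = gcd(165, 255) = 15 dividing 525, divide through: 11x ≡ 35 (mod 17).
Since gcd(11, 17) = 1, x ≡ 35·(11)⁻¹ ≡ 14 (mod 17). Smallest non-negative: 14.

14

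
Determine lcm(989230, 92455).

1662895630

989230 = 2 · 5 · 11 · 17 · 23²; 92455 = 5 · 11 · 41²
max exponents: 2 · 5 · 11 · 17 · 23² · 41² = 1662895630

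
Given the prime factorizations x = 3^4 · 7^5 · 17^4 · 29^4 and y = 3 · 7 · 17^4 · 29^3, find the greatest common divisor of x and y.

42776867049

min exponent per shared prime: 3 · 7 · 17^4 · 29^3 = 42776867049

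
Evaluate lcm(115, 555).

12765

gcd first: 555 = 4·115 + 95; 115 = 1·95 + 20; 95 = 4·20 + 15; 20 = 1·15 + 5; 15 = 3·5 + 0 → gcd = 5
lcm = 115·555/gcd = 63825/5 = 12765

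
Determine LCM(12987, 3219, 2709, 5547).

4874631489

12987 = 3³ · 13 · 37; 3219 = 3 · 29 · 37; 2709 = 3² · 7 · 43; 5547 = 3 · 43²
lcm takes max exponent of each prime: 3³ · 7 · 13 · 29 · 37 · 43² = 4874631489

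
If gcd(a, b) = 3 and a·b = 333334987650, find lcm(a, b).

111111662550

For any two positive integers, gcd × lcm equals their product. Hence lcm = 333334987650 / 3 = 111111662550.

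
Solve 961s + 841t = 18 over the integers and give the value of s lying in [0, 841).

Euclid: 961 = 1·841 + 120; 841 = 7·120 + 1; 120 = 120·1 + 0 → gcd = 1; 18 = 1·18.
Back-substitution yields 961·(-7) + 841·(8) = 1, so one solution is s = -7·18 = -126, t = 8·18 = 144.
Solutions in s differ by 841/1 = 841; the one in [0, 841) is -126 mod 841 = 715.

715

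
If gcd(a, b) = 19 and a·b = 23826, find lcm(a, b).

For any two positive integers, gcd × lcm equals their product. Hence lcm = 23826 / 19 = 1254.

1254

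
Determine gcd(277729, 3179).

277729 = 17² · 31²
3179 = 11 · 17²
Common: 17² = 289

289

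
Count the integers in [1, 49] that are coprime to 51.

31

51 = 3·17. Inclusion–exclusion on these primes:
49 − ⌊49/3⌋ − ⌊49/17⌋ + ⌊49/51⌋ = 31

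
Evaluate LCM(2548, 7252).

2548 = 2² · 7² · 13; 7252 = 2² · 7² · 37
max exponents: 2² · 7² · 13 · 37 = 94276

94276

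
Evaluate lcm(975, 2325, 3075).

975 = 3 · 5² · 13; 2325 = 3 · 5² · 31; 3075 = 3 · 5² · 41
lcm takes max exponent of each prime: 3 · 5² · 13 · 31 · 41 = 1239225

1239225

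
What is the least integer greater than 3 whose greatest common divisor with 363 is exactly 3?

6

Multiples of 3 above 3: 3·2, 3·3, … . Need the cofactor coprime to 363/3 = 121.
Checking s = 2, 3, … the first with gcd(s, 121) = 1 is s = 2, giving 6.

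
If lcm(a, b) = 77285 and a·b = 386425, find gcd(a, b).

From gcd × lcm = ab: gcd = 386425 / 77285 = 5.

5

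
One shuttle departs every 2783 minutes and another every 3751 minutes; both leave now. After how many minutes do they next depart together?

2783 = 11² · 23; 3751 = 11² · 31
max exponents: 11² · 23 · 31 = 86273

86273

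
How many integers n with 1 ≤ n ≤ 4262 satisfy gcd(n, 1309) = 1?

Prime factors of 1309: 7, 11, 17. Count integers ≤ 4262 divisible by none of them.
By inclusion–exclusion: 4262 − ⌊4262/7⌋ − ⌊4262/11⌋ − ⌊4262/17⌋ + ⌊4262/77⌋ + ⌊4262/119⌋ + ⌊4262/187⌋ − ⌊4262/1309⌋ = 3126.

3126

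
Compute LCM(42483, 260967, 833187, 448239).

42483 = 3 · 7² · 17²; 260967 = 3 · 7 · 17² · 43; 833187 = 3 · 17² · 31²; 448239 = 3 · 11 · 17² · 47
lcm takes max exponent of each prime: 3 · 7² · 11 · 17² · 31² · 43 · 47 = 907606429653

907606429653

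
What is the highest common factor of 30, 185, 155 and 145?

gcd(30, 185): 185 = 6·30 + 5; 30 = 6·5 + 0 → 5
gcd(5, 155): 155 = 31·5 + 0 → 5
gcd(5, 145): 145 = 29·5 + 0 → 5

5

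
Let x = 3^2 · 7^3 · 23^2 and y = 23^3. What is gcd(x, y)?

min exponent per shared prime: 23^2 = 529

529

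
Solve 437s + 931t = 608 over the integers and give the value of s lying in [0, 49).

gcd(437, 931) = 19 (Euclid: 931 = 2·437 + 57; 437 = 7·57 + 38; 57 = 1·38 + 19; 38 = 2·19 + 0), and 19 | 608.
Extended Euclid: 437·(-17) + 931·(8) = 19. Scale by 32: s₀ = -544.
General solution s = s₀ + 49k; reducing mod 49 gives s = 44 (and t = -20).

44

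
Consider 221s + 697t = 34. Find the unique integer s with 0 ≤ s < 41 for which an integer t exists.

gcd(221, 697) = 17 (Euclid: 697 = 3·221 + 34; 221 = 6·34 + 17; 34 = 2·17 + 0), and 17 | 34.
Extended Euclid: 221·(19) + 697·(-6) = 17. Scale by 2: s₀ = 38.
General solution s = s₀ + 41k; reducing mod 41 gives s = 38 (and t = -12).

38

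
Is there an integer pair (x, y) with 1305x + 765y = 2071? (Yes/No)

No

gcd(1305, 765): 1305 = 1·765 + 540; 765 = 1·540 + 225; 540 = 2·225 + 90; 225 = 2·90 + 45; 90 = 2·45 + 0 → 45
45 does not divide 2071, so a solution does not exist.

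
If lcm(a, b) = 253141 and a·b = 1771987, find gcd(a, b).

7

gcd·lcm = product, so gcd = 1771987/253141 = 7.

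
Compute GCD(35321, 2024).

35321 = 11 · 13² · 19
2024 = 2³ · 11 · 23
Common: 11 = 11

11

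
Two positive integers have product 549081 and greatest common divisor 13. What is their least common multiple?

Since gcd(p,q)·lcm(p,q) = pq, lcm = 549081/13 = 42237.

42237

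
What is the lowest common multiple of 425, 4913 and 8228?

425 = 5² · 17; 4913 = 17³; 8228 = 2² · 11² · 17
lcm takes max exponent of each prime: 2² · 5² · 11² · 17³ = 59447300

59447300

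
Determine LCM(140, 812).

4060

gcd first: 812 = 5·140 + 112; 140 = 1·112 + 28; 112 = 4·28 + 0 → gcd = 28
lcm = 140·812/gcd = 113680/28 = 4060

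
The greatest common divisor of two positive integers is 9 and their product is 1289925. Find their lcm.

143325

For any two positive integers, gcd × lcm equals their product. Hence lcm = 1289925 / 9 = 143325.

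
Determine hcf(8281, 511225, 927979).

169

gcd(8281, 511225): 511225 = 61·8281 + 6084; 8281 = 1·6084 + 2197; 6084 = 2·2197 + 1690; 2197 = 1·1690 + 507; 1690 = 3·507 + 169; 507 = 3·169 + 0 → 169
gcd(169, 927979): 927979 = 5491·169 + 0 → 169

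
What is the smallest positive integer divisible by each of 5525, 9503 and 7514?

8077550

5525 = 5² · 13 · 17; 9503 = 13 · 17 · 43; 7514 = 2 · 13 · 17²
lcm takes max exponent of each prime: 2 · 5² · 13 · 17² · 43 = 8077550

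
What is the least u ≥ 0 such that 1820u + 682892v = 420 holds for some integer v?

18761

Euclid: 682892 = 375·1820 + 392; 1820 = 4·392 + 252; 392 = 1·252 + 140; 252 = 1·140 + 112; 140 = 1·112 + 28; 112 = 4·28 + 0 → gcd = 28; 420 = 28·15.
Back-substitution yields 1820·(-5253) + 682892·(14) = 28, so one solution is u = -5253·15 = -78795, v = 14·15 = 210.
Solutions in u differ by 682892/28 = 24389; the one in [0, 24389) is -78795 mod 24389 = 18761.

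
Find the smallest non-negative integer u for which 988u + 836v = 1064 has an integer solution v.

7

Reduce mod 836: 988u ≡ 1064 (mod 836). With g = gcd(988, 836) = 76 dividing 1064, divide through: 13u ≡ 14 (mod 11).
Since gcd(13, 11) = 1, u ≡ 14·(13)⁻¹ ≡ 7 (mod 11). Smallest non-negative: 7.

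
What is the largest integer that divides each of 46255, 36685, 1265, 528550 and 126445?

gcd(46255, 36685): 46255 = 1·36685 + 9570; 36685 = 3·9570 + 7975; 9570 = 1·7975 + 1595; 7975 = 5·1595 + 0 → 1595
gcd(1595, 1265): 1595 = 1·1265 + 330; 1265 = 3·330 + 275; 330 = 1·275 + 55; 275 = 5·55 + 0 → 55
gcd(55, 528550): 528550 = 9610·55 + 0 → 55
gcd(55, 126445): 126445 = 2299·55 + 0 → 55

55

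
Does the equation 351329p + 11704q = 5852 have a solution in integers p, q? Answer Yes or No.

gcd(351329, 11704): 351329 = 30·11704 + 209; 11704 = 56·209 + 0 → 209
209 divides 5852, so a solution exists.

Yes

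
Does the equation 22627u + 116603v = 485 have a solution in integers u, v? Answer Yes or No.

gcd(22627, 116603): 116603 = 5·22627 + 3468; 22627 = 6·3468 + 1819; 3468 = 1·1819 + 1649; 1819 = 1·1649 + 170; 1649 = 9·170 + 119; 170 = 1·119 + 51; 119 = 2·51 + 17; 51 = 3·17 + 0 → 17
17 does not divide 485, so a solution does not exist.

No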